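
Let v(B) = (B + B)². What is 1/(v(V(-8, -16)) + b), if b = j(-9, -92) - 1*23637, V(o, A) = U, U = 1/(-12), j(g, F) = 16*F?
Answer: -36/903923 ≈ -3.9826e-5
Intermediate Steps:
U = -1/12 ≈ -0.083333
V(o, A) = -1/12
b = -25109 (b = 16*(-92) - 1*23637 = -1472 - 23637 = -25109)
v(B) = 4*B² (v(B) = (2*B)² = 4*B²)
1/(v(V(-8, -16)) + b) = 1/(4*(-1/12)² - 25109) = 1/(4*(1/144) - 25109) = 1/(1/36 - 25109) = 1/(-903923/36) = -36/903923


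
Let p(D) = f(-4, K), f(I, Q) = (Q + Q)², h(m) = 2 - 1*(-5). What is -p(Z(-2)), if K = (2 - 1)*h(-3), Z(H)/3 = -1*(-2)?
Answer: -196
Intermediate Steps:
Z(H) = 6 (Z(H) = 3*(-1*(-2)) = 3*2 = 6)
h(m) = 7 (h(m) = 2 + 5 = 7)
K = 7 (K = (2 - 1)*7 = 1*7 = 7)
f(I, Q) = 4*Q² (f(I, Q) = (2*Q)² = 4*Q²)
p(D) = 196 (p(D) = 4*7² = 4*49 = 196)
-p(Z(-2)) = -1*196 = -196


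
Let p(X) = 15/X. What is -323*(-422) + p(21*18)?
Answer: 17174561/126 ≈ 1.3631e+5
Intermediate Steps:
-323*(-422) + p(21*18) = -323*(-422) + 15/((21*18)) = 136306 + 15/378 = 136306 + 15*(1/378) = 136306 + 5/126 = 17174561/126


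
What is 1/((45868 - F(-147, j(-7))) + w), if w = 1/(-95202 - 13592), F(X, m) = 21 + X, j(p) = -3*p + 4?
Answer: 108794/5003871235 ≈ 2.1742e-5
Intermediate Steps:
j(p) = 4 - 3*p
w = -1/108794 (w = 1/(-108794) = -1/108794 ≈ -9.1917e-6)
1/((45868 - F(-147, j(-7))) + w) = 1/((45868 - (21 - 147)) - 1/108794) = 1/((45868 - 1*(-126)) - 1/108794) = 1/((45868 + 126) - 1/108794) = 1/(45994 - 1/108794) = 1/(5003871235/108794) = 108794/5003871235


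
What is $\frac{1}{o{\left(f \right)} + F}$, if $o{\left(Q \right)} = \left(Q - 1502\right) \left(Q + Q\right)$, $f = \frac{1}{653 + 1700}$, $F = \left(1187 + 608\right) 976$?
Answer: $\frac{5536609}{9699688970870} \approx 5.708 \cdot 10^{-7}$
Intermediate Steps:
$F = 1751920$ ($F = 1795 \cdot 976 = 1751920$)
$f = \frac{1}{2353} \approx 0.00042499$
$o{\left(Q \right)} = 2 Q \left(-1502 + Q\right)$ ($o{\left(Q \right)} = \left(-1502 + Q\right) 2 Q = 2 Q \left(-1502 + Q\right)$)
$\frac{1}{o{\left(f \right)} + F} = \frac{1}{2 \cdot \frac{1}{2353} \left(-1502 + \frac{1}{2353}\right) + 1751920} = \frac{1}{2 \cdot \frac{1}{2353} \left(- \frac{3534205}{2353}\right) + 1751920} = \frac{1}{- \frac{7068410}{5536609} + 1751920} = \frac{1}{\frac{9699688970870}{5536609}} = \frac{5536609}{9699688970870}$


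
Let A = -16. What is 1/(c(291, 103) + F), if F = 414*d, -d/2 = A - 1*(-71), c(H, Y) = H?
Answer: -1/45249 ≈ -2.2100e-5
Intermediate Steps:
d = -110 (d = -2*(-16 - 1*(-71)) = -2*(-16 + 71) = -2*55 = -110)
F = -45540 (F = 414*(-110) = -45540)
1/(c(291, 103) + F) = 1/(291 - 45540) = 1/(-45249) = -1/45249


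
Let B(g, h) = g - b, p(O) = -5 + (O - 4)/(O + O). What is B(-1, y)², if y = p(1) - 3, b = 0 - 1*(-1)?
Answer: 4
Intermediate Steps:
p(O) = -5 + (-4 + O)/(2*O) (p(O) = -5 + (-4 + O)/((2*O)) = -5 + (-4 + O)*(1/(2*O)) = -5 + (-4 + O)/(2*O))
b = 1 (b = 0 + 1 = 1)
y = -19/2 (y = (-9/2 - 2/1) - 3 = (-9/2 - 2*1) - 3 = (-9/2 - 2) - 3 = -13/2 - 3 = -19/2 ≈ -9.5000)
B(g, h) = -1 + g (B(g, h) = g - 1*1 = g - 1 = -1 + g)
B(-1, y)² = (-1 - 1)² = (-2)² = 4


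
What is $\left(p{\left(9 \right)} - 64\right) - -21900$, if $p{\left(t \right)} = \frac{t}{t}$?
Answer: $21837$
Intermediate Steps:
$p{\left(t \right)} = 1$
$\left(p{\left(9 \right)} - 64\right) - -21900 = \left(1 - 64\right) - -21900 = -63 + 21900 = 21837$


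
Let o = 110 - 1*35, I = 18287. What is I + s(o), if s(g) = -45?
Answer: 18242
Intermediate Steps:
o = 75 (o = 110 - 35 = 75)
I + s(o) = 18287 - 45 = 18242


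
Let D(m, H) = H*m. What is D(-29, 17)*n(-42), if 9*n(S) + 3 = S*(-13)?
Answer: -89233/3 ≈ -29744.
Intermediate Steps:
n(S) = -1/3 - 13*S/9 (n(S) = -1/3 + (S*(-13))/9 = -1/3 + (-13*S)/9 = -1/3 - 13*S/9)
D(-29, 17)*n(-42) = (17*(-29))*(-1/3 - 13/9*(-42)) = -493*(-1/3 + 182/3) = -493*181/3 = -89233/3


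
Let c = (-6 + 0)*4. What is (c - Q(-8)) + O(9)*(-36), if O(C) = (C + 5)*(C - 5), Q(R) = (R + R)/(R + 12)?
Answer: -2036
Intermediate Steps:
Q(R) = 2*R/(12 + R) (Q(R) = (2*R)/(12 + R) = 2*R/(12 + R))
c = -24 (c = -6*4 = -24)
O(C) = (-5 + C)*(5 + C) (O(C) = (5 + C)*(-5 + C) = (-5 + C)*(5 + C))
(c - Q(-8)) + O(9)*(-36) = (-24 - 2*(-8)/(12 - 8)) + (-25 + 9²)*(-36) = (-24 - 2*(-8)/4) + (-25 + 81)*(-36) = (-24 - 2*(-8)/4) + 56*(-36) = (-24 - 1*(-4)) - 2016 = (-24 + 4) - 2016 = -20 - 2016 = -2036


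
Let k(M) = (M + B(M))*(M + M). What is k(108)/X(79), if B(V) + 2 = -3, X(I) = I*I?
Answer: 22248/6241 ≈ 3.5648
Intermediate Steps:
X(I) = I²
B(V) = -5 (B(V) = -2 - 3 = -5)
k(M) = 2*M*(-5 + M) (k(M) = (M - 5)*(M + M) = (-5 + M)*(2*M) = 2*M*(-5 + M))
k(108)/X(79) = (2*108*(-5 + 108))/(79²) = (2*108*103)/6241 = 22248*(1/6241) = 22248/6241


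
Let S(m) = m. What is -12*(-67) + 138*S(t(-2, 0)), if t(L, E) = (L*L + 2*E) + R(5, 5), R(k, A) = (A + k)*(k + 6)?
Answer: 16536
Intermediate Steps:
R(k, A) = (6 + k)*(A + k) (R(k, A) = (A + k)*(6 + k) = (6 + k)*(A + k))
t(L, E) = 110 + L² + 2*E (t(L, E) = (L*L + 2*E) + (5² + 6*5 + 6*5 + 5*5) = (L² + 2*E) + (25 + 30 + 30 + 25) = (L² + 2*E) + 110 = 110 + L² + 2*E)
-12*(-67) + 138*S(t(-2, 0)) = -12*(-67) + 138*(110 + (-2)² + 2*0) = 804 + 138*(110 + 4 + 0) = 804 + 138*114 = 804 + 15732 = 16536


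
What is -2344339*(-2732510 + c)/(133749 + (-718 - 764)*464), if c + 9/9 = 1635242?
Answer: -2572370510191/553899 ≈ -4.6441e+6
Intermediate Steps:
c = 1635241 (c = -1 + 1635242 = 1635241)
-2344339*(-2732510 + c)/(133749 + (-718 - 764)*464) = -2344339*(-2732510 + 1635241)/(133749 + (-718 - 764)*464) = -2344339*(-1097269/(133749 - 1482*464)) = -2344339*(-1097269/(133749 - 687648)) = -2344339/((-553899*(-1/1097269))) = -2344339/553899/1097269 = -2344339*1097269/553899 = -2572370510191/553899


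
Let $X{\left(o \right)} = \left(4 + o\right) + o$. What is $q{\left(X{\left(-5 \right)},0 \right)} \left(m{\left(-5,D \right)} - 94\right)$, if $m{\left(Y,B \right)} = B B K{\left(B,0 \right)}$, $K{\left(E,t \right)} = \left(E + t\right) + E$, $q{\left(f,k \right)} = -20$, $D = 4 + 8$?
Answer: $-67240$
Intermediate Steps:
$X{\left(o \right)} = 4 + 2 o$
$D = 12$
$K{\left(E,t \right)} = t + 2 E$
$m{\left(Y,B \right)} = 2 B^{3}$ ($m{\left(Y,B \right)} = B B \left(0 + 2 B\right) = B^{2} \cdot 2 B = 2 B^{3}$)
$q{\left(X{\left(-5 \right)},0 \right)} \left(m{\left(-5,D \right)} - 94\right) = - 20 \left(2 \cdot 12^{3} - 94\right) = - 20 \left(2 \cdot 1728 - 94\right) = - 20 \left(3456 - 94\right) = \left(-20\right) 3362 = -67240$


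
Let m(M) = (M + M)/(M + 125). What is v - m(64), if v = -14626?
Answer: -2764442/189 ≈ -14627.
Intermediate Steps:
m(M) = 2*M/(125 + M) (m(M) = (2*M)/(125 + M) = 2*M/(125 + M))
v - m(64) = -14626 - 2*64/(125 + 64) = -14626 - 2*64/189 = -14626 - 1*128/189 = -14626 - 128/189 = -2764442/189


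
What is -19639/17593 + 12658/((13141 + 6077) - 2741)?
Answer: -100899609/289879861 ≈ -0.34807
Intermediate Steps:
-19639/17593 + 12658/((13141 + 6077) - 2741) = -19639*1/17593 + 12658/(19218 - 2741) = -19639/17593 + 12658/16477 = -100899609/289879861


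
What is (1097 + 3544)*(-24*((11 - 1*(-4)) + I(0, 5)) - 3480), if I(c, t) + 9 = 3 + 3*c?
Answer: -17153136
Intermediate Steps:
I(c, t) = -6 + 3*c (I(c, t) = -9 + (3 + 3*c) = -6 + 3*c)
(1097 + 3544)*(-24*((11 - 1*(-4)) + I(0, 5)) - 3480) = (1097 + 3544)*(-24*((11 - 1*(-4)) + (-6 + 3*0)) - 3480) = 4641*(-24*((11 + 4) + (-6 + 0)) - 3480) = 4641*(-24*(15 - 6) - 3480) = 4641*(-24*9 - 3480) = 4641*(-216 - 3480) = 4641*(-3696) = -17153136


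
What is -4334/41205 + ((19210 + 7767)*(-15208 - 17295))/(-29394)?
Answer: 12043264710253/403726590 ≈ 29830.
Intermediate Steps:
-4334/41205 + ((19210 + 7767)*(-15208 - 17295))/(-29394) = -4334*1/41205 + (26977*(-32503))*(-1/29394) = -4334/41205 - 876833431*(-1/29394) = -4334/41205 + 876833431/29394 = 12043264710253/403726590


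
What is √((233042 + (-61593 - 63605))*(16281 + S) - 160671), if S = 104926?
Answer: √13071287037 ≈ 1.1433e+5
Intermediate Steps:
√((233042 + (-61593 - 63605))*(16281 + S) - 160671) = √((233042 + (-61593 - 63605))*(16281 + 104926) - 160671) = √((233042 - 125198)*121207 - 160671) = √(107844*121207 - 160671) = √(13071447708 - 160671) = √13071287037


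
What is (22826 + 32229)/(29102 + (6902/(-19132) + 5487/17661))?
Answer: 238494202870/126067502497 ≈ 1.8918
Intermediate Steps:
(22826 + 32229)/(29102 + (6902/(-19132) + 5487/17661)) = 55055/(29102 + (6902*(-1/19132) + 5487*(1/17661))) = 55055/(29102 + (-3451/9566 + 1829/5887)) = 55055/(29102 - 2819823/56315042) = 55055/(1638877532461/56315042) = 55055*(56315042/1638877532461) = 238494202870/126067502497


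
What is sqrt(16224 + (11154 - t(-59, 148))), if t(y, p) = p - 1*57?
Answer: sqrt(27287) ≈ 165.19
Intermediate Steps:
t(y, p) = -57 + p (t(y, p) = p - 57 = -57 + p)
sqrt(16224 + (11154 - t(-59, 148))) = sqrt(16224 + (11154 - (-57 + 148))) = sqrt(16224 + (11154 - 1*91)) = sqrt(16224 + (11154 - 91)) = sqrt(16224 + 11063) = sqrt(27287)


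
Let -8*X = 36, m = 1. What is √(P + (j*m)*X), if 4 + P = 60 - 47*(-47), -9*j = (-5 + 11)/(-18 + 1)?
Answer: 3*√72726/17 ≈ 47.590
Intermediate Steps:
X = -9/2 (X = -⅛*36 = -9/2 ≈ -4.5000)
j = 2/51 (j = -(-5 + 11)/(9*(-18 + 1)) = -2/(3*(-17)) = -2*(-1)/(3*17) = -⅑*(-6/17) = 2/51 ≈ 0.039216)
P = 2265 (P = -4 + (60 - 47*(-47)) = -4 + (60 + 2209) = -4 + 2269 = 2265)
√(P + (j*m)*X) = √(2265 + ((2/51)*1)*(-9/2)) = √(2265 + (2/51)*(-9/2)) = √(2265 - 3/17) = √(38502/17) = 3*√72726/17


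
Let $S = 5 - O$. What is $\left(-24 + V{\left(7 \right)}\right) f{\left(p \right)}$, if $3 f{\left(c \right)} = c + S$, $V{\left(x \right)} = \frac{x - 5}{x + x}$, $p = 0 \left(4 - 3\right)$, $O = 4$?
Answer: $- \frac{167}{21} \approx -7.9524$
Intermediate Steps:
$p = 0$ ($p = 0 \cdot 1 = 0$)
$S = 1$ ($S = 5 - 4 = 1$)
$V{\left(x \right)} = \frac{-5 + x}{2 x}$
$f{\left(c \right)} = \frac{1}{3} + \frac{c}{3}$ ($f{\left(c \right)} = \frac{c + 1}{3} = \frac{1 + c}{3} = \frac{1}{3} + \frac{c}{3}$)
$\left(-24 + V{\left(7 \right)}\right) f{\left(p \right)} = \left(-24 + \frac{-5 + 7}{2 \cdot 7}\right) \left(\frac{1}{3} + \frac{1}{3} \cdot 0\right) = \left(-24 + \frac{1}{2} \cdot \frac{1}{7} \cdot 2\right) \left(\frac{1}{3} + 0\right) = \left(-24 + \frac{1}{7}\right) \frac{1}{3} = \left(- \frac{167}{7}\right) \frac{1}{3} = - \frac{167}{21}$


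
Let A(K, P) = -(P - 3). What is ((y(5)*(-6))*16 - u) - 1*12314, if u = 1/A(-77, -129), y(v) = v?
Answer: -1688809/132 ≈ -12794.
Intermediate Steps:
A(K, P) = 3 - P (A(K, P) = -(-3 + P) = 3 - P)
u = 1/132 (u = 1/(3 - 1*(-129)) = 1/(3 + 129) = 1/132 ≈ 0.0075758)
((y(5)*(-6))*16 - u) - 1*12314 = ((5*(-6))*16 - 1*1/132) - 1*12314 = (-30*16 - 1/132) - 12314 = (-480 - 1/132) - 12314 = -63361/132 - 12314 = -1688809/132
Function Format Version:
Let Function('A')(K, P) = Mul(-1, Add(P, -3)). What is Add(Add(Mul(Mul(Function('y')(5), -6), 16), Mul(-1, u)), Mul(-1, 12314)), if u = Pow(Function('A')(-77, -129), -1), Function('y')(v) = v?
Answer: Rational(-1688809, 132) ≈ -12794.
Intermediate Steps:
Function('A')(K, P) = Add(3, Mul(-1, P)) (Function('A')(K, P) = Mul(-1, Add(-3, P)) = Add(3, Mul(-1, P)))
u = Rational(1, 132) (u = Pow(Add(3, Mul(-1, -129)), -1) = Pow(Add(3, 129), -1) = Pow(132, -1) = Rational(1, 132) ≈ 0.0075758)
Add(Add(Mul(Mul(Function('y')(5), -6), 16), Mul(-1, u)), Mul(-1, 12314)) = Add(Add(Mul(Mul(5, -6), 16), Mul(-1, Rational(1, 132))), Mul(-1, 12314)) = Add(Add(Mul(-30, 16), Rational(-1, 132)), -12314) = Add(Add(-480, Rational(-1, 132)), -12314) = Add(Rational(-63361, 132), -12314) = Rational(-1688809, 132)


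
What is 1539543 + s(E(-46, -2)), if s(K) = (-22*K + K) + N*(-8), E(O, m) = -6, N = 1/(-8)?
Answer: 1539670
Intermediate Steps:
N = -1/8 ≈ -0.12500
s(K) = 1 - 21*K (s(K) = (-22*K + K) - 1/8*(-8) = -21*K + 1 = 1 - 21*K)
1539543 + s(E(-46, -2)) = 1539543 + (1 - 21*(-6)) = 1539543 + (1 + 126) = 1539543 + 127 = 1539670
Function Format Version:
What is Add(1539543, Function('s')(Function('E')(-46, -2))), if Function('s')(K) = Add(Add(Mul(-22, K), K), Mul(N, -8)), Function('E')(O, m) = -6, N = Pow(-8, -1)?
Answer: 1539670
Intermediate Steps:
N = Rational(-1, 8) ≈ -0.12500
Function('s')(K) = Add(1, Mul(-21, K)) (Function('s')(K) = Add(Add(Mul(-22, K), K), Mul(Rational(-1, 8), -8)) = Add(Mul(-21, K), 1) = Add(1, Mul(-21, K)))
Add(1539543, Function('s')(Function('E')(-46, -2))) = Add(1539543, Add(1, Mul(-21, -6))) = Add(1539543, Add(1, 126)) = Add(1539543, 127) = 1539670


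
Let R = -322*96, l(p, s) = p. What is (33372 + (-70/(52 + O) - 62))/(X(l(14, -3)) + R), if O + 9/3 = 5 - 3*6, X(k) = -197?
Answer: -599545/559962 ≈ -1.0707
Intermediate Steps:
O = -16 (O = -3 + (5 - 3*6) = -3 + (5 - 18) = -3 - 13 = -16)
R = -30912
(33372 + (-70/(52 + O) - 62))/(X(l(14, -3)) + R) = (33372 + (-70/(52 - 16) - 62))/(-197 - 30912) = (33372 + (-70/36 - 62))/(-31109) = (33372 + (-70*1/36 - 62))*(-1/31109) = (33372 + (-35/18 - 62))*(-1/31109) = (33372 - 1151/18)*(-1/31109) = (599545/18)*(-1/31109) = -599545/559962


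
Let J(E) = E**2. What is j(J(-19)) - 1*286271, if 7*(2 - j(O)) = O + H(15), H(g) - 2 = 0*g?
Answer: -2004246/7 ≈ -2.8632e+5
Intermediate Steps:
H(g) = 2 (H(g) = 2 + 0*g = 2 + 0 = 2)
j(O) = 12/7 - O/7 (j(O) = 2 - (O + 2)/7 = 2 - (2 + O)/7 = 2 + (-2/7 - O/7) = 12/7 - O/7)
j(J(-19)) - 1*286271 = (12/7 - 1/7*(-19)**2) - 1*286271 = (12/7 - 1/7*361) - 286271 = (12/7 - 361/7) - 286271 = -349/7 - 286271 = -2004246/7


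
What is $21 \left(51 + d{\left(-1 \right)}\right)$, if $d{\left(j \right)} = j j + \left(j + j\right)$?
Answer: $1050$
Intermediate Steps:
$d{\left(j \right)} = j^{2} + 2 j$
$21 \left(51 + d{\left(-1 \right)}\right) = 21 \left(51 - \left(2 - 1\right)\right) = 21 \left(51 - 1\right) = 21 \cdot 50 = 1050$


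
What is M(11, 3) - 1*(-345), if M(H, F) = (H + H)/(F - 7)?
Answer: 679/2 ≈ 339.50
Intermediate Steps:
M(H, F) = 2*H/(-7 + F) (M(H, F) = (2*H)/(-7 + F) = 2*H/(-7 + F))
M(11, 3) - 1*(-345) = 2*11/(-7 + 3) - 1*(-345) = 2*11/(-4) + 345 = 2*11*(-1/4) + 345 = -11/2 + 345 = 679/2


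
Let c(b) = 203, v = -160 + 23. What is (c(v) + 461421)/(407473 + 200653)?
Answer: 230812/304063 ≈ 0.75909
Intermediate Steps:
v = -137
(c(v) + 461421)/(407473 + 200653) = (203 + 461421)/(407473 + 200653) = 461624/608126 = 461624*(1/608126) = 230812/304063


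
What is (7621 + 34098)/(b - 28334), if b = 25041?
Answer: -41719/3293 ≈ -12.669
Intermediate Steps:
(7621 + 34098)/(b - 28334) = (7621 + 34098)/(25041 - 28334) = 41719/(-3293) = 41719*(-1/3293) = -41719/3293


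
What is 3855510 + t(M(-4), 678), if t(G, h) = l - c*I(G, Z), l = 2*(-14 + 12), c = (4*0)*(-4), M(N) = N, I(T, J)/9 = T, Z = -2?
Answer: 3855506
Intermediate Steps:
I(T, J) = 9*T
c = 0 (c = 0*(-4) = 0)
l = -4 (l = 2*(-2) = -4)
t(G, h) = -4 (t(G, h) = -4 - 0*9*G = -4 - 1*0 = -4 + 0 = -4)
3855510 + t(M(-4), 678) = 3855510 - 4 = 3855506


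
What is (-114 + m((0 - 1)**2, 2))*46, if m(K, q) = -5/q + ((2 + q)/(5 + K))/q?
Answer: -16031/3 ≈ -5343.7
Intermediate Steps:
m(K, q) = -5/q + (2 + q)/(q*(5 + K)) (m(K, q) = -5/q + ((2 + q)/(5 + K))/q = -5/q + (2 + q)/(q*(5 + K)))
(-114 + m((0 - 1)**2, 2))*46 = (-114 + (-23 + 2 - 5*(0 - 1)**2)/(2*(5 + (0 - 1)**2)))*46 = (-114 + (-23 + 2 - 5*(-1)**2)/(2*(5 + (-1)**2)))*46 = (-114 + (-23 + 2 - 5*1)/(2*(5 + 1)))*46 = (-114 + (1/2)*(-23 + 2 - 5)/6)*46 = (-114 + (1/2)*(1/6)*(-26))*46 = (-114 - 13/6)*46 = -697/6*46 = -16031/3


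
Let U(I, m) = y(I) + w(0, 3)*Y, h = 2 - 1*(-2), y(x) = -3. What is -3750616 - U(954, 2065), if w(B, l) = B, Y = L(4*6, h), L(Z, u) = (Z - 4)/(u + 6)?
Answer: -3750613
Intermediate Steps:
h = 4 (h = 2 + 2 = 4)
L(Z, u) = (-4 + Z)/(6 + u)
Y = 2 (Y = (-4 + 4*6)/(6 + 4) = (-4 + 24)/10 = (⅒)*20 = 2)
U(I, m) = -3 (U(I, m) = -3 + 0*2 = -3 + 0 = -3)
-3750616 - U(954, 2065) = -3750616 - 1*(-3) = -3750616 + 3 = -3750613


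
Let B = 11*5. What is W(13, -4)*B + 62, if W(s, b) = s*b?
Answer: -2798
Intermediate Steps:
W(s, b) = b*s
B = 55
W(13, -4)*B + 62 = -4*13*55 + 62 = -52*55 + 62 = -2860 + 62 = -2798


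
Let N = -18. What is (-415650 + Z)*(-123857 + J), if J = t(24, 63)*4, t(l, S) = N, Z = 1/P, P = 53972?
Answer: 2780156487288271/53972 ≈ 5.1511e+10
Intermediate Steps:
Z = 1/53972 ≈ 1.8528e-5
t(l, S) = -18
J = -72 (J = -18*4 = -72)
(-415650 + Z)*(-123857 + J) = (-415650 + 1/53972)*(-123857 - 72) = -22433461799/53972*(-123929) = 2780156487288271/53972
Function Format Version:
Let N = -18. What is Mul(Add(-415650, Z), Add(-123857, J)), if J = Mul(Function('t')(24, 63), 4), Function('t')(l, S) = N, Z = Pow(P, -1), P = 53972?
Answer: Rational(2780156487288271, 53972) ≈ 5.1511e+10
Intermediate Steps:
Z = Rational(1, 53972) (Z = Pow(53972, -1) = Rational(1, 53972) ≈ 1.8528e-5)
Function('t')(l, S) = -18
J = -72 (J = Mul(-18, 4) = -72)
Mul(Add(-415650, Z), Add(-123857, J)) = Mul(Add(-415650, Rational(1, 53972)), Add(-123857, -72)) = Mul(Rational(-22433461799, 53972), -123929) = Rational(2780156487288271, 53972)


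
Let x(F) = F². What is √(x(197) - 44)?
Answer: √38765 ≈ 196.89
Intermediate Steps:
√(x(197) - 44) = √(197² - 44) = √(38809 - 44) = √38765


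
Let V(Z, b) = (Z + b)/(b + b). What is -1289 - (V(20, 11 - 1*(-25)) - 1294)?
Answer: 38/9 ≈ 4.2222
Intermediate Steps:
V(Z, b) = (Z + b)/(2*b) (V(Z, b) = (Z + b)/((2*b)) = (Z + b)*(1/(2*b)) = (Z + b)/(2*b))
-1289 - (V(20, 11 - 1*(-25)) - 1294) = -1289 - ((20 + (11 - 1*(-25)))/(2*(11 - 1*(-25))) - 1294) = -1289 - ((20 + (11 + 25))/(2*(11 + 25)) - 1294) = -1289 - ((½)*(20 + 36)/36 - 1294) = -1289 - ((½)*(1/36)*56 - 1294) = -1289 - (7/9 - 1294) = -1289 - 1*(-11639/9) = -1289 + 11639/9 = 38/9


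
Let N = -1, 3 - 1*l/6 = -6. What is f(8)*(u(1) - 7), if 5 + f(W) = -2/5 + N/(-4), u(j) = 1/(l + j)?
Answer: 9888/275 ≈ 35.956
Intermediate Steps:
l = 54 (l = 18 - 6*(-6) = 18 + 36 = 54)
u(j) = 1/(54 + j)
f(W) = -103/20 (f(W) = -5 + (-2/5 - 1/(-4)) = -5 + (-2*⅕ - 1*(-¼)) = -5 + (-⅖ + ¼) = -5 - 3/20 = -103/20)
f(8)*(u(1) - 7) = -103*(1/(54 + 1) - 7)/20 = -103*(1/55 - 7)/20 = -103/20*(-384/55) = 9888/275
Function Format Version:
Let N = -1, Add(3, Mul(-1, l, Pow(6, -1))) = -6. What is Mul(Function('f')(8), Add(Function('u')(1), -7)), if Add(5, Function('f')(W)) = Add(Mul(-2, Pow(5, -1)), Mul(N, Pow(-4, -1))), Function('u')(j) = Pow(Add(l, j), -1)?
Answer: Rational(9888, 275) ≈ 35.956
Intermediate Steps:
l = 54 (l = Add(18, Mul(-6, -6)) = Add(18, 36) = 54)
Function('u')(j) = Pow(Add(54, j), -1)
Function('f')(W) = Rational(-103, 20) (Function('f')(W) = Add(-5, Add(Mul(-2, Pow(5, -1)), Mul(-1, Pow(-4, -1)))) = Add(-5, Add(Mul(-2, Rational(1, 5)), Mul(-1, Rational(-1, 4)))) = Add(-5, Add(Rational(-2, 5), Rational(1, 4))) = Add(-5, Rational(-3, 20)) = Rational(-103, 20))
Mul(Function('f')(8), Add(Function('u')(1), -7)) = Mul(Rational(-103, 20), Add(Pow(Add(54, 1), -1), -7)) = Mul(Rational(-103, 20), Add(Pow(55, -1), -7)) = Mul(Rational(-103, 20), Add(Rational(1, 55), -7)) = Mul(Rational(-103, 20), Rational(-384, 55)) = Rational(9888, 275)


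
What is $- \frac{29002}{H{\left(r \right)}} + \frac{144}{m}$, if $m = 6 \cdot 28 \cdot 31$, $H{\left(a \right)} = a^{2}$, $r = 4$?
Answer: $- \frac{3146669}{1736} \approx -1812.6$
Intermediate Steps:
$m = 5208$ ($m = 168 \cdot 31 = 5208$)
$- \frac{29002}{H{\left(r \right)}} + \frac{144}{m} = - \frac{29002}{4^{2}} + \frac{144}{5208} = - \frac{29002}{16} + 144 \cdot \frac{1}{5208} = \left(-29002\right) \frac{1}{16} + \frac{6}{217} = - \frac{14501}{8} + \frac{6}{217} = - \frac{3146669}{1736}$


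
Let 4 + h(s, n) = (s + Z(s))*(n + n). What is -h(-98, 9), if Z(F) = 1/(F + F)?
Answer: 173273/98 ≈ 1768.1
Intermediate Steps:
Z(F) = 1/(2*F)
h(s, n) = -4 + 2*n*(s + 1/(2*s)) (h(s, n) = -4 + (s + 1/(2*s))*(n + n) = -4 + (s + 1/(2*s))*(2*n) = -4 + 2*n*(s + 1/(2*s)))
-h(-98, 9) = -(-4 + 9/(-98) + 2*9*(-98)) = -(-4 + 9*(-1/98) - 1764) = -(-4 - 9/98 - 1764) = -1*(-173273/98) = 173273/98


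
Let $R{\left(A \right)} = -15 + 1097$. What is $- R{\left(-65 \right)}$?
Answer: $-1082$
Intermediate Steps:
$R{\left(A \right)} = 1082$
$- R{\left(-65 \right)} = \left(-1\right) 1082 = -1082$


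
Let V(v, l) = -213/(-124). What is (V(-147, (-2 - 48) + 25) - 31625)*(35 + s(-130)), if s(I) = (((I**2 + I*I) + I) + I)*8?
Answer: -1052296972885/124 ≈ -8.4863e+9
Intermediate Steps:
s(I) = 16*I + 16*I**2 (s(I) = (((I**2 + I**2) + I) + I)*8 = ((2*I**2 + I) + I)*8 = ((I + 2*I**2) + I)*8 = (2*I + 2*I**2)*8 = 16*I + 16*I**2)
V(v, l) = 213/124 (V(v, l) = -213*(-1/124) = 213/124)
(V(-147, (-2 - 48) + 25) - 31625)*(35 + s(-130)) = (213/124 - 31625)*(35 + 16*(-130)*(1 - 130)) = -3921287*(35 + 16*(-130)*(-129))/124 = -3921287*(35 + 268320)/124 = -3921287/124*268355 = -1052296972885/124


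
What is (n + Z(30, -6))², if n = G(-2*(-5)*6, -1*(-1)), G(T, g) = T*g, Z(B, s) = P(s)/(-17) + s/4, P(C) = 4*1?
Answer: 3924361/1156 ≈ 3394.8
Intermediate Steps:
P(C) = 4
Z(B, s) = -4/17 + s/4 (Z(B, s) = 4/(-17) + s/4 = 4*(-1/17) + s*(¼) = -4/17 + s/4)
n = 60 (n = (-2*(-5)*6)*(-1*(-1)) = (10*6)*1 = 60*1 = 60)
(n + Z(30, -6))² = (60 + (-4/17 + (¼)*(-6)))² = (60 + (-4/17 - 3/2))² = (60 - 59/34)² = (1981/34)² = 3924361/1156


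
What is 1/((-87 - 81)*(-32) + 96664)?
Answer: 1/102040 ≈ 9.8001e-6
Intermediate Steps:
1/((-87 - 81)*(-32) + 96664) = 1/(-168*(-32) + 96664) = 1/(5376 + 96664) = 1/102040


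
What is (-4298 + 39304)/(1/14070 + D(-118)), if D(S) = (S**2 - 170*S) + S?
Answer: 492534420/476494621 ≈ 1.0337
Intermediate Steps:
D(S) = S**2 - 169*S
(-4298 + 39304)/(1/14070 + D(-118)) = (-4298 + 39304)/(1/14070 - 118*(-169 - 118)) = 35006/(1/14070 - 118*(-287)) = 35006/(1/14070 + 33866) = 35006/(476494621/14070) = 35006*(14070/476494621) = 492534420/476494621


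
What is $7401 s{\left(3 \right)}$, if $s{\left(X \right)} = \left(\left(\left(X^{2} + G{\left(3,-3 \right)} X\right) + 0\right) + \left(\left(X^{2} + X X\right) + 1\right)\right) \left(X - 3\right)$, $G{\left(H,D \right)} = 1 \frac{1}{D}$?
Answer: $0$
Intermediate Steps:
$G{\left(H,D \right)} = \frac{1}{D}$
$s{\left(X \right)} = \left(-3 + X\right) \left(1 + 3 X^{2} - \frac{X}{3}\right)$ ($s{\left(X \right)} = \left(\left(\left(X^{2} + \frac{X}{-3}\right) + 0\right) + \left(\left(X^{2} + X X\right) + 1\right)\right) \left(X - 3\right) = \left(\left(\left(X^{2} - \frac{X}{3}\right) + 0\right) + \left(\left(X^{2} + X^{2}\right) + 1\right)\right) \left(-3 + X\right) = \left(\left(X^{2} - \frac{X}{3}\right) + \left(2 X^{2} + 1\right)\right) \left(-3 + X\right) = \left(\left(X^{2} - \frac{X}{3}\right) + \left(1 + 2 X^{2}\right)\right) \left(-3 + X\right) = \left(1 + 3 X^{2} - \frac{X}{3}\right) \left(-3 + X\right) = \left(-3 + X\right) \left(1 + 3 X^{2} - \frac{X}{3}\right)$)
$7401 s{\left(3 \right)} = 7401 \left(-3 + 2 \cdot 3 + 3 \cdot 3^{3} - \frac{28 \cdot 3^{2}}{3}\right) = 7401 \left(-3 + 6 + 3 \cdot 27 - 84\right) = 7401 \left(-3 + 6 + 81 - 84\right) = 7401 \cdot 0 = 0$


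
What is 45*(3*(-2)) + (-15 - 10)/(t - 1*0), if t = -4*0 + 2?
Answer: -565/2 ≈ -282.50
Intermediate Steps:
t = 2 (t = 0 + 2 = 2)
45*(3*(-2)) + (-15 - 10)/(t - 1*0) = 45*(3*(-2)) + (-15 - 10)/(2 - 1*0) = 45*(-6) - 25/(2 + 0) = -270 - 25/2 = -565/2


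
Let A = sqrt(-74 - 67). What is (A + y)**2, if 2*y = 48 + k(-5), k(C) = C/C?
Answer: 1837/4 + 49*I*sqrt(141) ≈ 459.25 + 581.84*I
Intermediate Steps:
A = I*sqrt(141) (A = sqrt(-141) = I*sqrt(141) ≈ 11.874*I)
k(C) = 1
y = 49/2 (y = (48 + 1)/2 = (1/2)*49 = 49/2 ≈ 24.500)
(A + y)**2 = (I*sqrt(141) + 49/2)**2 = (49/2 + I*sqrt(141))**2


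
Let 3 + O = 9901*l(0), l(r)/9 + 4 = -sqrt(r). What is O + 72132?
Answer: -284307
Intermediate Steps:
l(r) = -36 - 9*sqrt(r) (l(r) = -36 + 9*(-sqrt(r)) = -36 - 9*sqrt(r))
O = -356439 (O = -3 + 9901*(-36 - 9*sqrt(0)) = -3 + 9901*(-36 - 9*0) = -3 + 9901*(-36 + 0) = -3 + 9901*(-36) = -3 - 356436 = -356439)
O + 72132 = -356439 + 72132 = -284307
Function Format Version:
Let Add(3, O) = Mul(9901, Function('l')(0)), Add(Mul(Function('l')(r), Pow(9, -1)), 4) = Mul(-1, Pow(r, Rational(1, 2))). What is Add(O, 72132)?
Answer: -284307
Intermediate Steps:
Function('l')(r) = Add(-36, Mul(-9, Pow(r, Rational(1, 2)))) (Function('l')(r) = Add(-36, Mul(9, Mul(-1, Pow(r, Rational(1, 2))))) = Add(-36, Mul(-9, Pow(r, Rational(1, 2)))))
O = -356439 (O = Add(-3, Mul(9901, Add(-36, Mul(-9, Pow(0, Rational(1, 2)))))) = Add(-3, Mul(9901, Add(-36, Mul(-9, 0)))) = Add(-3, Mul(9901, Add(-36, 0))) = Add(-3, Mul(9901, -36)) = Add(-3, -356436) = -356439)
Add(O, 72132) = Add(-356439, 72132) = -284307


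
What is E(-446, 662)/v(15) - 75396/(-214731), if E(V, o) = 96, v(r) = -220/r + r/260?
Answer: -1014661324/163123983 ≈ -6.2202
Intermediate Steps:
v(r) = -220/r + r/260 (v(r) = -220/r + r*(1/260) = -220/r + r/260)
E(-446, 662)/v(15) - 75396/(-214731) = 96/(-220/15 + (1/260)*15) - 75396/(-214731) = 96/(-220*1/15 + 3/52) - 75396*(-1/214731) = 96/(-44/3 + 3/52) + 25132/71577 = 96/(-2279/156) + 25132/71577 = 96*(-156/2279) + 25132/71577 = -14976/2279 + 25132/71577 = -1014661324/163123983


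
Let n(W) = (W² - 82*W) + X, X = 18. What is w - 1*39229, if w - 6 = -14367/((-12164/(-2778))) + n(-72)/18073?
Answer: -4671984568885/109919986 ≈ -42504.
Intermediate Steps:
n(W) = 18 + W² - 82*W (n(W) = (W² - 82*W) + 18 = 18 + W² - 82*W)
w = -359933438091/109919986 (w = 6 + (-14367/((-12164/(-2778))) + (18 + (-72)² - 82*(-72))/18073) = 6 + (-14367/((-12164*(-1/2778))) + (18 + 5184 + 5904)*(1/18073)) = 6 + (-14367/6082/1389 + 11106*(1/18073)) = 6 + (-14367*1389/6082 + 11106/18073) = 6 + (-19955763/6082 + 11106/18073) = 6 - 360592958007/109919986 = -359933438091/109919986 ≈ -3274.5)
w - 1*39229 = -359933438091/109919986 - 1*39229 = -359933438091/109919986 - 39229 = -4671984568885/109919986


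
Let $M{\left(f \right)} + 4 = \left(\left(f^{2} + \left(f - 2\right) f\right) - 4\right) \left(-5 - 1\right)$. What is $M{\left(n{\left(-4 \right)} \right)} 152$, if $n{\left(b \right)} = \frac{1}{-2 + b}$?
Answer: $\frac{8056}{3} \approx 2685.3$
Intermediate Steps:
$M{\left(f \right)} = 20 - 6 f^{2} - 6 f \left(-2 + f\right)$ ($M{\left(f \right)} = -4 + \left(\left(f^{2} + \left(f - 2\right) f\right) - 4\right) \left(-5 - 1\right) = -4 + \left(\left(f^{2} + \left(f - 2\right) f\right) - 4\right) \left(-6\right) = -4 + \left(\left(f^{2} + \left(-2 + f\right) f\right) - 4\right) \left(-6\right) = -4 + \left(\left(f^{2} + f \left(-2 + f\right)\right) - 4\right) \left(-6\right) = -4 + \left(-4 + f^{2} + f \left(-2 + f\right)\right) \left(-6\right) = -4 - \left(-24 + 6 f^{2} + 6 f \left(-2 + f\right)\right) = 20 - 6 f^{2} - 6 f \left(-2 + f\right)$)
$M{\left(n{\left(-4 \right)} \right)} 152 = \left(20 - 12 \left(\frac{1}{-2 - 4}\right)^{2} + \frac{12}{-2 - 4}\right) 152 = \left(20 - 12 \left(\frac{1}{-6}\right)^{2} + \frac{12}{-6}\right) 152 = \left(20 - 12 \left(- \frac{1}{6}\right)^{2} + 12 \left(- \frac{1}{6}\right)\right) 152 = \left(20 - \frac{1}{3} - 2\right) 152 = \frac{53}{3} \cdot 152 = \frac{8056}{3}$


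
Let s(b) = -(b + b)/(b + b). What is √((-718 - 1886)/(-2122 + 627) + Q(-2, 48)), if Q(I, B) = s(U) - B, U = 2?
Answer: I*√105623245/1495 ≈ 6.8745*I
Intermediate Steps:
s(b) = -1 (s(b) = -2*b/(2*b) = -2*b*1/(2*b) = -1*1 = -1)
Q(I, B) = -1 - B
√((-718 - 1886)/(-2122 + 627) + Q(-2, 48)) = √((-718 - 1886)/(-2122 + 627) + (-1 - 1*48)) = √(-2604/(-1495) + (-1 - 48)) = √(-2604*(-1/1495) - 49) = √(2604/1495 - 49) = √(-70651/1495) = I*√105623245/1495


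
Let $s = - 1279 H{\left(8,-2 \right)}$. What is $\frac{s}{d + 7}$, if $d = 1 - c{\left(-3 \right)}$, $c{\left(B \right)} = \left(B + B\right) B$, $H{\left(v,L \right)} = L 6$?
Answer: $- \frac{7674}{5} \approx -1534.8$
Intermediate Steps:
$H{\left(v,L \right)} = 6 L$
$c{\left(B \right)} = 2 B^{2}$ ($c{\left(B \right)} = 2 B B = 2 B^{2}$)
$d = -17$ ($d = 1 - 2 \left(-3\right)^{2} = 1 - 2 \cdot 9 = 1 - 18 = -17$)
$s = 15348$ ($s = - 1279 \cdot 6 \left(-2\right) = \left(-1279\right) \left(-12\right) = 15348$)
$\frac{s}{d + 7} = \frac{1}{-17 + 7} \cdot 15348 = \frac{1}{-10} \cdot 15348 = \left(- \frac{1}{10}\right) 15348 = - \frac{7674}{5}$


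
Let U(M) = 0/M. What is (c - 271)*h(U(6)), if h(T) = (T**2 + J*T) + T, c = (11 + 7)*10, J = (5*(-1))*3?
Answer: 0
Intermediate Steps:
J = -15 (J = -5*3 = -15)
c = 180 (c = 18*10 = 180)
U(M) = 0
h(T) = T**2 - 14*T (h(T) = (T**2 - 15*T) + T = T**2 - 14*T)
(c - 271)*h(U(6)) = (180 - 271)*(0*(-14 + 0)) = -0*(-14) = -91*0 = 0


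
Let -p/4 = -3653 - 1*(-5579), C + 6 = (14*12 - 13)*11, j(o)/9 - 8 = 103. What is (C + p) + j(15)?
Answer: -5006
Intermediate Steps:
j(o) = 999 (j(o) = 72 + 9*103 = 72 + 927 = 999)
C = 1699 (C = -6 + (14*12 - 13)*11 = -6 + (168 - 13)*11 = -6 + 155*11 = -6 + 1705 = 1699)
p = -7704 (p = -4*(-3653 - 1*(-5579)) = -4*(-3653 + 5579) = -4*1926 = -7704)
(C + p) + j(15) = (1699 - 7704) + 999 = -6005 + 999 = -5006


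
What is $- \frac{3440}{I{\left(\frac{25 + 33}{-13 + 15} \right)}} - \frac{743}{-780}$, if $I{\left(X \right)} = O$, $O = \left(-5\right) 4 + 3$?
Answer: $\frac{2695831}{13260} \approx 203.31$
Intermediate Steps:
$O = -17$ ($O = -20 + 3 = -17$)
$I{\left(X \right)} = -17$
$- \frac{3440}{I{\left(\frac{25 + 33}{-13 + 15} \right)}} - \frac{743}{-780} = - \frac{3440}{-17} - \frac{743}{-780} = \left(-3440\right) \left(- \frac{1}{17}\right) - - \frac{743}{780} = \frac{3440}{17} + \frac{743}{780} = \frac{2695831}{13260}$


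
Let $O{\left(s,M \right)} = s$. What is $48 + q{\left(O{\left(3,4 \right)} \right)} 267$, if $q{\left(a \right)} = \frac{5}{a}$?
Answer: $493$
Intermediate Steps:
$48 + q{\left(O{\left(3,4 \right)} \right)} 267 = 48 + \frac{5}{3} \cdot 267 = 48 + 445 = 493$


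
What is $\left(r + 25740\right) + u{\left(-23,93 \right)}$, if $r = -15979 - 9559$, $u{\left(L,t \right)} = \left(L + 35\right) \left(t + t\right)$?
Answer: $2434$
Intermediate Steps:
$u{\left(L,t \right)} = 2 t \left(35 + L\right)$ ($u{\left(L,t \right)} = \left(35 + L\right) 2 t = 2 t \left(35 + L\right)$)
$r = -25538$
$\left(r + 25740\right) + u{\left(-23,93 \right)} = \left(-25538 + 25740\right) + 2 \cdot 93 \left(35 - 23\right) = 202 + 2 \cdot 93 \cdot 12 = 202 + 2232 = 2434$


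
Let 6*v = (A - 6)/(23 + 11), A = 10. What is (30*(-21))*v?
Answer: -210/17 ≈ -12.353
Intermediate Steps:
v = 1/51 (v = ((10 - 6)/(23 + 11))/6 = (4/34)/6 = (4*(1/34))/6 = (⅙)*(2/17) = 1/51 ≈ 0.019608)
(30*(-21))*v = (30*(-21))*(1/51) = -630*1/51 = -210/17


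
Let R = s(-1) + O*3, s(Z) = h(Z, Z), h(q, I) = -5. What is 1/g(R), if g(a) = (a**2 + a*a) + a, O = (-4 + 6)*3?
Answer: 1/351 ≈ 0.0028490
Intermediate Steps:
s(Z) = -5
O = 6 (O = 2*3 = 6)
R = 13 (R = -5 + 6*3 = -5 + 18 = 13)
g(a) = a + 2*a**2 (g(a) = (a**2 + a**2) + a = 2*a**2 + a = a + 2*a**2)
1/g(R) = 1/(13*(1 + 2*13)) = 1/(13*(1 + 26)) = 1/(13*27) = 1/351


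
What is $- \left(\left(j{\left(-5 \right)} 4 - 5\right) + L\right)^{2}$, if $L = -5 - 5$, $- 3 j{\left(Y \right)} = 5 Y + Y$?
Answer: $-625$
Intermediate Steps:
$j{\left(Y \right)} = - 2 Y$ ($j{\left(Y \right)} = - \frac{5 Y + Y}{3} = - \frac{6 Y}{3} = - 2 Y$)
$L = -10$ ($L = -5 - 5 = -10$)
$- \left(\left(j{\left(-5 \right)} 4 - 5\right) + L\right)^{2} = - \left(\left(\left(-2\right) \left(-5\right) 4 - 5\right) - 10\right)^{2} = - \left(\left(10 \cdot 4 - 5\right) - 10\right)^{2} = - \left(\left(40 - 5\right) - 10\right)^{2} = - \left(35 - 10\right)^{2} = - 25^{2} = \left(-1\right) 625 = -625$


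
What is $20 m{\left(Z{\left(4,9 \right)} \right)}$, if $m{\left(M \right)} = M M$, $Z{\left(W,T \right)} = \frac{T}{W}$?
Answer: $\frac{405}{4} \approx 101.25$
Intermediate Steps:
$m{\left(M \right)} = M^{2}$
$20 m{\left(Z{\left(4,9 \right)} \right)} = 20 \left(\frac{9}{4}\right)^{2} = 20 \cdot \frac{81}{16} = \frac{405}{4}$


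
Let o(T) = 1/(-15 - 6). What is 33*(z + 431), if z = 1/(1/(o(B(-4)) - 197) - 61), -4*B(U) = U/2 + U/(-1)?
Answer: 326391213/22949 ≈ 14222.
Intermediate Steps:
B(U) = U/8 (B(U) = -(U/2 + U/(-1))/4 = -(U*(½) + U*(-1))/4 = -(U/2 - U)/4 = -(-1)*U/8 = U/8)
o(T) = -1/21 (o(T) = 1/(-21) = -1/21)
z = -4138/252439 (z = 1/(1/(-1/21 - 197) - 61) = 1/(1/(-4138/21) - 61) = 1/(-21/4138 - 61) = 1/(-252439/4138) = -4138/252439 ≈ -0.016392)
33*(z + 431) = 33*(-4138/252439 + 431) = 33*(108797071/252439) = 326391213/22949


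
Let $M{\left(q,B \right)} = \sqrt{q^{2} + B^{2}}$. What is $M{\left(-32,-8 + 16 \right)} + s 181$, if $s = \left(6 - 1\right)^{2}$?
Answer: $4525 + 8 \sqrt{17} \approx 4558.0$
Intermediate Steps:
$M{\left(q,B \right)} = \sqrt{B^{2} + q^{2}}$
$s = 25$ ($s = 5^{2} = 25$)
$M{\left(-32,-8 + 16 \right)} + s 181 = \sqrt{\left(-8 + 16\right)^{2} + \left(-32\right)^{2}} + 25 \cdot 181 = \sqrt{8^{2} + 1024} + 4525 = \sqrt{64 + 1024} + 4525 = \sqrt{1088} + 4525 = 8 \sqrt{17} + 4525 = 4525 + 8 \sqrt{17}$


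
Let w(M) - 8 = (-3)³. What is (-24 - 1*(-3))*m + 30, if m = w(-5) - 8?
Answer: 597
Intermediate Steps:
w(M) = -19 (w(M) = 8 + (-3)³ = 8 - 27 = -19)
m = -27 (m = -19 - 8 = -27)
(-24 - 1*(-3))*m + 30 = (-24 - 1*(-3))*(-27) + 30 = (-24 + 3)*(-27) + 30 = -21*(-27) + 30 = 567 + 30 = 597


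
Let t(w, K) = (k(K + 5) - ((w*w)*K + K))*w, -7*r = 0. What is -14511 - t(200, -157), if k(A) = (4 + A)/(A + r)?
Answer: -23864876009/19 ≈ -1.2560e+9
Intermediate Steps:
r = 0 (r = -⅐*0 = 0)
k(A) = (4 + A)/A (k(A) = (4 + A)/(A + 0) = (4 + A)/A)
t(w, K) = w*(-K + (9 + K)/(5 + K) - K*w²) (t(w, K) = ((4 + (K + 5))/(K + 5) - ((w*w)*K + K))*w = ((4 + (5 + K))/(5 + K) - (w²*K + K))*w = ((9 + K)/(5 + K) - (K*w² + K))*w = ((9 + K)/(5 + K) - (K + K*w²))*w = ((9 + K)/(5 + K) + (-K - K*w²))*w = (-K + (9 + K)/(5 + K) - K*w²)*w = w*(-K + (9 + K)/(5 + K) - K*w²))
-14511 - t(200, -157) = -14511 - 200*(9 - 157 - 1*(-157)*(1 + 200²)*(5 - 157))/(5 - 157) = -14511 - 200*(9 - 157 - 1*(-157)*(1 + 40000)*(-152))/(-152) = -14511 - 200*(-1)*(9 - 157 - 1*(-157)*40001*(-152))/152 = -14511 - 200*(-1)*(9 - 157 - 954583864)/152 = -14511 - 200*(-1)*(-954584012)/152 = -14511 - 1*23864600300/19 = -14511 - 23864600300/19 = -23864876009/19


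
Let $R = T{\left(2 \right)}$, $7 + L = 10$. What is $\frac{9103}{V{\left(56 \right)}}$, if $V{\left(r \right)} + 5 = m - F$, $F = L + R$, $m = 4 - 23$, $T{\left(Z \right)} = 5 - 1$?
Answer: $- \frac{9103}{31} \approx -293.65$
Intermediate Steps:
$L = 3$ ($L = -7 + 10 = 3$)
$T{\left(Z \right)} = 4$ ($T{\left(Z \right)} = 5 - 1 = 4$)
$R = 4$
$m = -19$
$F = 7$ ($F = 3 + 4 = 7$)
$V{\left(r \right)} = -31$ ($V{\left(r \right)} = -5 - 26 = -31$)
$\frac{9103}{V{\left(56 \right)}} = \frac{9103}{-31} = 9103 \left(- \frac{1}{31}\right) = - \frac{9103}{31}$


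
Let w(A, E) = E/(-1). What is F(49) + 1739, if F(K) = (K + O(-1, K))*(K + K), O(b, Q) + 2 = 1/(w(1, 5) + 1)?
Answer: 12641/2 ≈ 6320.5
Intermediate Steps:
w(A, E) = -E (w(A, E) = E*(-1) = -E)
O(b, Q) = -9/4 (O(b, Q) = -2 + 1/(-1*5 + 1) = -2 + 1/(-5 + 1) = -2 + 1/(-4) = -2 - 1/4 = -9/4)
F(K) = 2*K*(-9/4 + K) (F(K) = (K - 9/4)*(K + K) = (-9/4 + K)*(2*K) = 2*K*(-9/4 + K))
F(49) + 1739 = (1/2)*49*(-9 + 4*49) + 1739 = (1/2)*49*(-9 + 196) + 1739 = (1/2)*49*187 + 1739 = 9163/2 + 1739 = 12641/2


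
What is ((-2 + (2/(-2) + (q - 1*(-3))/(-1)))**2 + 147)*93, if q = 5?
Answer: 24924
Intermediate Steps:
((-2 + (2/(-2) + (q - 1*(-3))/(-1)))**2 + 147)*93 = ((-2 + (2/(-2) + (5 - 1*(-3))/(-1)))**2 + 147)*93 = ((-2 + (2*(-1/2) + (5 + 3)*(-1)))**2 + 147)*93 = ((-2 + (-1 + 8*(-1)))**2 + 147)*93 = ((-2 + (-1 - 8))**2 + 147)*93 = ((-2 - 9)**2 + 147)*93 = ((-11)**2 + 147)*93 = (121 + 147)*93 = 268*93 = 24924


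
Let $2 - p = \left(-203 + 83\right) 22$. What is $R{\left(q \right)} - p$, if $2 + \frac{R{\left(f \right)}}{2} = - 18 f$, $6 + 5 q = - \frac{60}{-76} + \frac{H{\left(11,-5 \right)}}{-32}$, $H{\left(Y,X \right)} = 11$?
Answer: $- \frac{1980567}{760} \approx -2606.0$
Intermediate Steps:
$p = 2642$ ($p = 2 - \left(-203 + 83\right) 22 = 2 - \left(-120\right) 22 = 2 - -2640 = 2 + 2640 = 2642$)
$q = - \frac{3377}{3040}$ ($q = - \frac{6}{5} + \frac{- \frac{60}{-76} + \frac{11}{-32}}{5} = - \frac{6}{5} + \frac{\left(-60\right) \left(- \frac{1}{76}\right) + 11 \left(- \frac{1}{32}\right)}{5} = - \frac{6}{5} + \frac{\frac{15}{19} - \frac{11}{32}}{5} = - \frac{6}{5} + \frac{1}{5} \cdot \frac{271}{608} = - \frac{6}{5} + \frac{271}{3040} = - \frac{3377}{3040} \approx -1.1109$)
$R{\left(f \right)} = -4 - 36 f$ ($R{\left(f \right)} = -4 + 2 \left(- 18 f\right) = -4 - 36 f$)
$R{\left(q \right)} - p = \left(-4 - - \frac{30393}{760}\right) - 2642 = \left(-4 + \frac{30393}{760}\right) - 2642 = \frac{27353}{760} - 2642 = - \frac{1980567}{760}$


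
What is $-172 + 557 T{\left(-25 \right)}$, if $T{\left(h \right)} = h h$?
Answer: $347953$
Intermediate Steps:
$T{\left(h \right)} = h^{2}$
$-172 + 557 T{\left(-25 \right)} = -172 + 557 \left(-25\right)^{2} = -172 + 557 \cdot 625 = -172 + 348125 = 347953$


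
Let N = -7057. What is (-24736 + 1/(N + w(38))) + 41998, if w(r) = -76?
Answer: 123129845/7133 ≈ 17262.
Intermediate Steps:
(-24736 + 1/(N + w(38))) + 41998 = (-24736 + 1/(-7057 - 76)) + 41998 = (-24736 + 1/(-7133)) + 41998 = (-24736 - 1/7133) + 41998 = -176441889/7133 + 41998 = 123129845/7133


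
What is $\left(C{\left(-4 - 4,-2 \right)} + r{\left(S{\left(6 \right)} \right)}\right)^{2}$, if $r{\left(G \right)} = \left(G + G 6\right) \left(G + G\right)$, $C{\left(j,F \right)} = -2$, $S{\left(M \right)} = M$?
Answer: $252004$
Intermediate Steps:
$r{\left(G \right)} = 14 G^{2}$ ($r{\left(G \right)} = \left(G + 6 G\right) 2 G = 7 G 2 G = 14 G^{2}$)
$\left(C{\left(-4 - 4,-2 \right)} + r{\left(S{\left(6 \right)} \right)}\right)^{2} = \left(-2 + 14 \cdot 6^{2}\right)^{2} = \left(-2 + 14 \cdot 36\right)^{2} = \left(-2 + 504\right)^{2} = 502^{2} = 252004$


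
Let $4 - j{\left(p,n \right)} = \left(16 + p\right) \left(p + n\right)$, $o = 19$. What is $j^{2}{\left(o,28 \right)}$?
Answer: $2692881$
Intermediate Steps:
$j{\left(p,n \right)} = 4 - \left(16 + p\right) \left(n + p\right)$ ($j{\left(p,n \right)} = 4 - \left(16 + p\right) \left(p + n\right) = 4 - \left(16 + p\right) \left(n + p\right)$)
$j^{2}{\left(o,28 \right)} = \left(4 - 19^{2} - 448 - 304 - 28 \cdot 19\right)^{2} = \left(4 - 361 - 448 - 304 - 532\right)^{2} = \left(-1641\right)^{2} = 2692881$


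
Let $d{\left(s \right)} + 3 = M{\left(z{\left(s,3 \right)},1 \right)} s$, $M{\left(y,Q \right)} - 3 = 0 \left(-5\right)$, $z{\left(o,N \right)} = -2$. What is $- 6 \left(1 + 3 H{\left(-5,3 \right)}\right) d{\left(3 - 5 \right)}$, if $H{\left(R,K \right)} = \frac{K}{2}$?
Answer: $297$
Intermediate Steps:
$H{\left(R,K \right)} = \frac{K}{2}$ ($H{\left(R,K \right)} = K \frac{1}{2} = \frac{K}{2}$)
$M{\left(y,Q \right)} = 3$ ($M{\left(y,Q \right)} = 3 + 0 \left(-5\right) = 3 + 0 = 3$)
$d{\left(s \right)} = -3 + 3 s$
$- 6 \left(1 + 3 H{\left(-5,3 \right)}\right) d{\left(3 - 5 \right)} = - 6 \left(1 + 3 \cdot \frac{1}{2} \cdot 3\right) \left(-3 + 3 \left(3 - 5\right)\right) = - 6 \left(1 + 3 \cdot \frac{3}{2}\right) \left(-3 + 3 \left(-2\right)\right) = - 6 \left(1 + \frac{9}{2}\right) \left(-3 - 6\right) = \left(-6\right) \frac{11}{2} \left(-9\right) = \left(-33\right) \left(-9\right) = 297$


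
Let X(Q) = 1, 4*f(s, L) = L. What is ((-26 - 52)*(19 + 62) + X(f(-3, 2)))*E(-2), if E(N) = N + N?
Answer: 25268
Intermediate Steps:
f(s, L) = L/4
E(N) = 2*N
((-26 - 52)*(19 + 62) + X(f(-3, 2)))*E(-2) = ((-26 - 52)*(19 + 62) + 1)*(2*(-2)) = (-78*81 + 1)*(-4) = (-6318 + 1)*(-4) = -6317*(-4) = 25268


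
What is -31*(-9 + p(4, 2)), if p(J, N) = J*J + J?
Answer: -341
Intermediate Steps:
p(J, N) = J + J**2 (p(J, N) = J**2 + J = J + J**2)
-31*(-9 + p(4, 2)) = -31*(-9 + 4*(1 + 4)) = -31*(-9 + 4*5) = -31*(-9 + 20) = -31*11 = -341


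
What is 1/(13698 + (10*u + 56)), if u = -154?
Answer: 1/12214 ≈ 8.1873e-5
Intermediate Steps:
1/(13698 + (10*u + 56)) = 1/(13698 + (10*(-154) + 56)) = 1/(13698 + (-1540 + 56)) = 1/(13698 - 1484) = 1/12214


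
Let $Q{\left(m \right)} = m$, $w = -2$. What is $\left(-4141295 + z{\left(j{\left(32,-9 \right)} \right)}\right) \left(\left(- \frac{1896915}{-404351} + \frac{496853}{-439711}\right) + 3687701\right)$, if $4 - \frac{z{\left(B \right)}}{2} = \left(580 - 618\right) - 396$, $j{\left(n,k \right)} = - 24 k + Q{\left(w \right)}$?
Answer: $- \frac{2714727642281196441951237}{177797582561} \approx -1.5269 \cdot 10^{13}$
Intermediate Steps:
$j{\left(n,k \right)} = -2 - 24 k$ ($j{\left(n,k \right)} = - 24 k - 2 = -2 - 24 k$)
$z{\left(B \right)} = 876$ ($z{\left(B \right)} = 8 - 2 \left(\left(580 - 618\right) - 396\right) = 8 - 2 \left(-38 - 396\right) = 8 - -868 = 8 + 868 = 876$)
$\left(-4141295 + z{\left(j{\left(32,-9 \right)} \right)}\right) \left(\left(- \frac{1896915}{-404351} + \frac{496853}{-439711}\right) + 3687701\right) = \left(-4141295 + 876\right) \left(\left(- \frac{1896915}{-404351} + \frac{496853}{-439711}\right) + 3687701\right) = - 4140419 \left(\left(\left(-1896915\right) \left(- \frac{1}{404351}\right) + 496853 \left(- \frac{1}{439711}\right)\right) + 3687701\right) = - 4140419 \left(\left(\frac{1896915}{404351} - \frac{496853}{439711}\right) + 3687701\right) = - 4140419 \left(\frac{633191384162}{177797582561} + 3687701\right) = \left(-4140419\right) \frac{655664956199166423}{177797582561} = - \frac{2714727642281196441951237}{177797582561}$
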